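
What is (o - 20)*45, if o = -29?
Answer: -2205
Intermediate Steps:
(o - 20)*45 = (-29 - 20)*45 = -49*45 = -2205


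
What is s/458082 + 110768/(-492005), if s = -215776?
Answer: -78451848928/112689317205 ≈ -0.69618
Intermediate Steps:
s/458082 + 110768/(-492005) = -215776/458082 + 110768/(-492005) = -215776*1/458082 + 110768*(-1/492005) = -107888/229041 - 110768/492005 = -78451848928/112689317205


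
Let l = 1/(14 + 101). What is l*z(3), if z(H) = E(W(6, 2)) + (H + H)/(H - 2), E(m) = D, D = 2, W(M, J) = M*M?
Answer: 8/115 ≈ 0.069565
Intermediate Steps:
W(M, J) = M**2
E(m) = 2
l = 1/115 ≈ 0.0086956
z(H) = 2 + 2*H/(-2 + H) (z(H) = 2 + (H + H)/(H - 2) = 2 + (2*H)/(-2 + H) = 2 + 2*H/(-2 + H))
l*z(3) = (4*(-1 + 3)/(-2 + 3))/115 = (4*2/1)/115 = (4*1*2)/115 = (1/115)*8 = 8/115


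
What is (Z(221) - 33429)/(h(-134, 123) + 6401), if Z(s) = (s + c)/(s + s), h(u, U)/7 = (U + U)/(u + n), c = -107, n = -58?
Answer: -236408064/45204445 ≈ -5.2298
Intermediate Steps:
h(u, U) = 14*U/(-58 + u) (h(u, U) = 7*((U + U)/(u - 58)) = 7*((2*U)/(-58 + u)) = 7*(2*U/(-58 + u)) = 14*U/(-58 + u))
Z(s) = (-107 + s)/(2*s) (Z(s) = (s - 107)/(s + s) = (-107 + s)/((2*s)) = (-107 + s)*(1/(2*s)) = (-107 + s)/(2*s))
(Z(221) - 33429)/(h(-134, 123) + 6401) = ((1/2)*(-107 + 221)/221 - 33429)/(14*123/(-58 - 134) + 6401) = ((1/2)*(1/221)*114 - 33429)/(14*123/(-192) + 6401) = (57/221 - 33429)/(14*123*(-1/192) + 6401) = -7387752/(221*(-287/32 + 6401)) = -7387752/(221*204545/32) = -7387752/221*32/204545 = -236408064/45204445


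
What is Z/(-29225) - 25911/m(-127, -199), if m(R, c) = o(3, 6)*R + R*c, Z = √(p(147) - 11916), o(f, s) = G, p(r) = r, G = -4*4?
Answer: -25911/27305 - I*√11769/29225 ≈ -0.94895 - 0.0037121*I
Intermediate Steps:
G = -16
o(f, s) = -16
Z = I*√11769 (Z = √(147 - 11916) = √(-11769) = I*√11769 ≈ 108.48*I)
m(R, c) = -16*R + R*c
Z/(-29225) - 25911/m(-127, -199) = (I*√11769)/(-29225) - 25911*(-1/(127*(-16 - 199))) = (I*√11769)*(-1/29225) - 25911/((-127*(-215))) = -I*√11769/29225 - 25911/27305 = -25911/27305 - I*√11769/29225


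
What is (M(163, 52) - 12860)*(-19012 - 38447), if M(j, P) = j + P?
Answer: 726569055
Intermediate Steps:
M(j, P) = P + j
(M(163, 52) - 12860)*(-19012 - 38447) = ((52 + 163) - 12860)*(-19012 - 38447) = (215 - 12860)*(-57459) = -12645*(-57459) = 726569055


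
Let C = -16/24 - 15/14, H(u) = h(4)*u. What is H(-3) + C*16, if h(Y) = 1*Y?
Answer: -836/21 ≈ -39.810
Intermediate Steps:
h(Y) = Y
H(u) = 4*u
C = -73/42 (C = -16*1/24 - 15*1/14 = -⅔ - 15/14 = -73/42 ≈ -1.7381)
H(-3) + C*16 = 4*(-3) - 73/42*16 = -12 - 584/21 = -836/21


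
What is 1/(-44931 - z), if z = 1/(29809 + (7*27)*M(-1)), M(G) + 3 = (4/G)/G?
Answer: -29998/1347840139 ≈ -2.2256e-5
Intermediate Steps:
M(G) = -3 + 4/G² (M(G) = -3 + (4/G)/G = -3 + 4/G²)
z = 1/29998 (z = 1/(29809 + (7*27)*(-3 + 4/(-1)²)) = 1/(29809 + 189*(-3 + 4*1)) = 1/(29809 + 189*(-3 + 4)) = 1/(29809 + 189*1) = 1/(29809 + 189) = 1/29998 ≈ 3.3336e-5)
1/(-44931 - z) = 1/(-44931 - 1*1/29998) = 1/(-44931 - 1/29998) = 1/(-1347840139/29998) = -29998/1347840139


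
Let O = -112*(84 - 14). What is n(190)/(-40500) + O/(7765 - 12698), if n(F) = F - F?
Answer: 7840/4933 ≈ 1.5893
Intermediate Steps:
n(F) = 0
O = -7840 (O = -112*70 = -7840)
n(190)/(-40500) + O/(7765 - 12698) = 0/(-40500) - 7840/(7765 - 12698) = 0*(-1/40500) - 7840/(-4933) = 0 - 7840*(-1/4933) = 0 + 7840/4933 = 7840/4933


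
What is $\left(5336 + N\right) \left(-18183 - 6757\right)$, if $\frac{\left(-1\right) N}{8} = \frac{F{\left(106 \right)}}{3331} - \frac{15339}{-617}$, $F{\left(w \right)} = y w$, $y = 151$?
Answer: $- \frac{261344563680960}{2055227} \approx -1.2716 \cdot 10^{8}$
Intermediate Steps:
$F{\left(w \right)} = 151 w$
$N = - \frac{487759288}{2055227}$ ($N = - 8 \left(\frac{151 \cdot 106}{3331} - \frac{15339}{-617}\right) = - 8 \left(16006 \cdot \frac{1}{3331} - - \frac{15339}{617}\right) = - 8 \left(\frac{16006}{3331} + \frac{15339}{617}\right) = \left(-8\right) \frac{60969911}{2055227} = - \frac{487759288}{2055227} \approx -237.33$)
$\left(5336 + N\right) \left(-18183 - 6757\right) = \left(5336 - \frac{487759288}{2055227}\right) \left(-18183 - 6757\right) = \frac{10478931984}{2055227} \left(-24940\right) = - \frac{261344563680960}{2055227}$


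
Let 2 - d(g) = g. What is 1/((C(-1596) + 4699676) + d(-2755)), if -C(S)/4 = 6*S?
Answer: 1/4740737 ≈ 2.1094e-7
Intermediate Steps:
d(g) = 2 - g
C(S) = -24*S
1/((C(-1596) + 4699676) + d(-2755)) = 1/((-24*(-1596) + 4699676) + (2 - 1*(-2755))) = 1/((38304 + 4699676) + (2 + 2755)) = 1/(4737980 + 2757) = 1/4740737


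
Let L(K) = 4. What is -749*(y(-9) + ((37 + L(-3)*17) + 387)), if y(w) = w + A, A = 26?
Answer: -381241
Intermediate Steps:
y(w) = 26 + w (y(w) = w + 26 = 26 + w)
-749*(y(-9) + ((37 + L(-3)*17) + 387)) = -749*((26 - 9) + ((37 + 4*17) + 387)) = -749*(17 + ((37 + 68) + 387)) = -749*(17 + (105 + 387)) = -749*(17 + 492) = -749*509 = -381241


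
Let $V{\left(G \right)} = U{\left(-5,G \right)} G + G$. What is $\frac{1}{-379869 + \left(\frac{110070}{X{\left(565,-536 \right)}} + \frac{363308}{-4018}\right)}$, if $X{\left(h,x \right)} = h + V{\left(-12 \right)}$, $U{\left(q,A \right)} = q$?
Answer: $- \frac{1231517}{467705354545} \approx -2.6331 \cdot 10^{-6}$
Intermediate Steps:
$V{\left(G \right)} = - 4 G$ ($V{\left(G \right)} = - 5 G + G = - 4 G$)
$X{\left(h,x \right)} = 48 + h$ ($X{\left(h,x \right)} = h - -48 = h + 48 = 48 + h$)
$\frac{1}{-379869 + \left(\frac{110070}{X{\left(565,-536 \right)}} + \frac{363308}{-4018}\right)} = \frac{1}{-379869 + \left(\frac{110070}{48 + 565} + \frac{363308}{-4018}\right)} = \frac{1}{-379869 + \left(\frac{110070}{613} + 363308 \left(- \frac{1}{4018}\right)\right)} = \frac{1}{-379869 + \left(110070 \cdot \frac{1}{613} - \frac{181654}{2009}\right)} = \frac{1}{-379869 + \left(\frac{110070}{613} - \frac{181654}{2009}\right)} = \frac{1}{-379869 + \frac{109776728}{1231517}} = \frac{1}{- \frac{467705354545}{1231517}} = - \frac{1231517}{467705354545}$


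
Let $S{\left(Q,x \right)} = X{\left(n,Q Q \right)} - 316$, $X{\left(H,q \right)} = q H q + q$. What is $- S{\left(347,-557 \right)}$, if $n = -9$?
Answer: $130484825436$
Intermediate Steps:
$X{\left(H,q \right)} = q + H q^{2}$ ($X{\left(H,q \right)} = H q q + q = H q^{2} + q = q + H q^{2}$)
$S{\left(Q,x \right)} = -316 + Q^{2} \left(1 - 9 Q^{2}\right)$ ($S{\left(Q,x \right)} = Q Q \left(1 - 9 Q Q\right) - 316 = Q^{2} \left(1 - 9 Q^{2}\right) - 316 = -316 + Q^{2} \left(1 - 9 Q^{2}\right)$)
$- S{\left(347,-557 \right)} = - (-316 + 347^{2} - 9 \cdot 347^{4}) = - (-316 + 120409 - 130484945529) = \left(-1\right) \left(-130484825436\right) = 130484825436$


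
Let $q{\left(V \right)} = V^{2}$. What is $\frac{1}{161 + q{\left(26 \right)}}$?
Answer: $\frac{1}{837} \approx 0.0011947$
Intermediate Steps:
$\frac{1}{161 + q{\left(26 \right)}} = \frac{1}{161 + 26^{2}} = \frac{1}{161 + 676} = \frac{1}{837}$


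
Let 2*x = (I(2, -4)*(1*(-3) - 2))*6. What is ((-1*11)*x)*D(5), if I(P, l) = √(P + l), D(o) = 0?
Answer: 0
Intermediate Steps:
x = -15*I*√2 (x = ((√(2 - 4)*(1*(-3) - 2))*6)/2 = ((√(-2)*(-3 - 2))*6)/2 = (((I*√2)*(-5))*6)/2 = (-5*I*√2*6)/2 = (-30*I*√2)/2 = -15*I*√2 ≈ -21.213*I)
((-1*11)*x)*D(5) = ((-1*11)*(-15*I*√2))*0 = -(-165)*I*√2*0 = (165*I*√2)*0 = 0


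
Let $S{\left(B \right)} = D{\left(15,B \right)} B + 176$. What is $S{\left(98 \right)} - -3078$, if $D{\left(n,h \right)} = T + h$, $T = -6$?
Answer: $12270$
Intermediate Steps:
$D{\left(n,h \right)} = -6 + h$
$S{\left(B \right)} = 176 + B \left(-6 + B\right)$ ($S{\left(B \right)} = \left(-6 + B\right) B + 176 = B \left(-6 + B\right) + 176 = 176 + B \left(-6 + B\right)$)
$S{\left(98 \right)} - -3078 = \left(176 + 98 \left(-6 + 98\right)\right) - -3078 = \left(176 + 98 \cdot 92\right) + \left(-2681 + 5759\right) = \left(176 + 9016\right) + 3078 = 9192 + 3078 = 12270$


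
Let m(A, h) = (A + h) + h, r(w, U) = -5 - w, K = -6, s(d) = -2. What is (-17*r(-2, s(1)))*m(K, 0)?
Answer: -306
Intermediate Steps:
m(A, h) = A + 2*h
(-17*r(-2, s(1)))*m(K, 0) = (-17*(-5 - 1*(-2)))*(-6 + 2*0) = (-17*(-5 + 2))*(-6 + 0) = -17*(-3)*(-6) = 51*(-6) = -306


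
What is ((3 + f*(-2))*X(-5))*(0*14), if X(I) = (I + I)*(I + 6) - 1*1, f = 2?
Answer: 0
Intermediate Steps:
X(I) = -1 + 2*I*(6 + I) (X(I) = (2*I)*(6 + I) - 1 = 2*I*(6 + I) - 1 = -1 + 2*I*(6 + I))
((3 + f*(-2))*X(-5))*(0*14) = ((3 + 2*(-2))*(-1 + 2*(-5)² + 12*(-5)))*(0*14) = ((3 - 4)*(-1 + 2*25 - 60))*0 = -(-1 + 50 - 60)*0 = -1*(-11)*0 = 11*0 = 0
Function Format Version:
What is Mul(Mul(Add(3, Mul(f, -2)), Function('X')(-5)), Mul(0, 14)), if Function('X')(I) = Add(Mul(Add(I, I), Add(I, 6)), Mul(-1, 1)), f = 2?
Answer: 0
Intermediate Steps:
Function('X')(I) = Add(-1, Mul(2, I, Add(6, I))) (Function('X')(I) = Add(Mul(Mul(2, I), Add(6, I)), -1) = Add(Mul(2, I, Add(6, I)), -1) = Add(-1, Mul(2, I, Add(6, I))))
Mul(Mul(Add(3, Mul(f, -2)), Function('X')(-5)), Mul(0, 14)) = Mul(Mul(Add(3, Mul(2, -2)), Add(-1, Mul(2, Pow(-5, 2)), Mul(12, -5))), Mul(0, 14)) = Mul(Mul(Add(3, -4), Add(-1, Mul(2, 25), -60)), 0) = Mul(Mul(-1, Add(-1, 50, -60)), 0) = Mul(Mul(-1, -11), 0) = Mul(11, 0) = 0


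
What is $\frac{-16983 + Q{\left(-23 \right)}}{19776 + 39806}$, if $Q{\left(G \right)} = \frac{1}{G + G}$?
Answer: $- \frac{781219}{2740772} \approx -0.28504$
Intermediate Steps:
$Q{\left(G \right)} = \frac{1}{2 G}$
$\frac{-16983 + Q{\left(-23 \right)}}{19776 + 39806} = \frac{-16983 + \frac{1}{2 \left(-23\right)}}{19776 + 39806} = \frac{-16983 + \frac{1}{2} \left(- \frac{1}{23}\right)}{59582} = \left(-16983 - \frac{1}{46}\right) \frac{1}{59582} = \left(- \frac{781219}{46}\right) \frac{1}{59582} = - \frac{781219}{2740772}$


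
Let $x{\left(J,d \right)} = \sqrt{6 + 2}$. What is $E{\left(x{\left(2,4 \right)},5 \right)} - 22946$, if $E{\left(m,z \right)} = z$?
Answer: $-22941$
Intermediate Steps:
$x{\left(J,d \right)} = 2 \sqrt{2}$ ($x{\left(J,d \right)} = \sqrt{8} = 2 \sqrt{2}$)
$E{\left(x{\left(2,4 \right)},5 \right)} - 22946 = 5 - 22946 = -22941$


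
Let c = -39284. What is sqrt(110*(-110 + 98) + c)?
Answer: 2*I*sqrt(10151) ≈ 201.5*I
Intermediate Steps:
sqrt(110*(-110 + 98) + c) = sqrt(110*(-110 + 98) - 39284) = sqrt(110*(-12) - 39284) = sqrt(-1320 - 39284) = sqrt(-40604) = 2*I*sqrt(10151)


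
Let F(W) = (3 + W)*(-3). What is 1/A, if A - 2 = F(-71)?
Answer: 1/206 ≈ 0.0048544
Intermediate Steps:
F(W) = -9 - 3*W
A = 206 (A = 2 + (-9 - 3*(-71)) = 2 + (-9 + 213) = 2 + 204 = 206)
1/A = 1/206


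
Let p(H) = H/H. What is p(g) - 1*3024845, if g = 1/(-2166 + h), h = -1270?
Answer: -3024844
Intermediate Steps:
g = -1/3436 (g = 1/(-2166 - 1270) = 1/(-3436) = -1/3436 ≈ -0.00029104)
p(H) = 1
p(g) - 1*3024845 = 1 - 1*3024845 = 1 - 3024845 = -3024844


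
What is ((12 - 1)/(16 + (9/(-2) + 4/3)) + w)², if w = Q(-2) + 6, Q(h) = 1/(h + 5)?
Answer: 22801/441 ≈ 51.703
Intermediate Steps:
Q(h) = 1/(5 + h)
w = 19/3 (w = 1/(5 - 2) + 6 = 1/3 + 6 = ⅓ + 6 = 19/3 ≈ 6.3333)
((12 - 1)/(16 + (9/(-2) + 4/3)) + w)² = ((12 - 1)/(16 + (9/(-2) + 4/3)) + 19/3)² = (11/(16 + (9*(-½) + 4*(⅓))) + 19/3)² = (11/(16 + (-9/2 + 4/3)) + 19/3)² = (11/(16 - 19/6) + 19/3)² = (11/(77/6) + 19/3)² = (11*(6/77) + 19/3)² = (6/7 + 19/3)² = (151/21)² = 22801/441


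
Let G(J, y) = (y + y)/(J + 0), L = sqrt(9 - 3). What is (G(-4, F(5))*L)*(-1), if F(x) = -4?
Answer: -2*sqrt(6) ≈ -4.8990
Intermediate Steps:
L = sqrt(6) ≈ 2.4495
G(J, y) = 2*y/J (G(J, y) = (2*y)/J = 2*y/J)
(G(-4, F(5))*L)*(-1) = ((2*(-4)/(-4))*sqrt(6))*(-1) = ((2*(-4)*(-1/4))*sqrt(6))*(-1) = (2*sqrt(6))*(-1) = -2*sqrt(6)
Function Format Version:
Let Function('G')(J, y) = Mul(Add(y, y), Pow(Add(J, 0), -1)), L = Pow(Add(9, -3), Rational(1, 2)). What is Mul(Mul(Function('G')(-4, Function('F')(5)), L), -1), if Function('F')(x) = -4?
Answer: Mul(-2, Pow(6, Rational(1, 2))) ≈ -4.8990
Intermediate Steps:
L = Pow(6, Rational(1, 2)) ≈ 2.4495
Function('G')(J, y) = Mul(2, y, Pow(J, -1)) (Function('G')(J, y) = Mul(Mul(2, y), Pow(J, -1)) = Mul(2, y, Pow(J, -1)))
Mul(Mul(Function('G')(-4, Function('F')(5)), L), -1) = Mul(Mul(Mul(2, -4, Pow(-4, -1)), Pow(6, Rational(1, 2))), -1) = Mul(Mul(Mul(2, -4, Rational(-1, 4)), Pow(6, Rational(1, 2))), -1) = Mul(Mul(2, Pow(6, Rational(1, 2))), -1) = Mul(-2, Pow(6, Rational(1, 2)))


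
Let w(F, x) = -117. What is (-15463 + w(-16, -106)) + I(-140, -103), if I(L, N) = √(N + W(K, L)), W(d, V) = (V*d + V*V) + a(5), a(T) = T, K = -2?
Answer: -15580 + 3*√2198 ≈ -15439.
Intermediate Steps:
W(d, V) = 5 + V² + V*d (W(d, V) = (V*d + V*V) + 5 = (V*d + V²) + 5 = (V² + V*d) + 5 = 5 + V² + V*d)
I(L, N) = √(5 + N + L² - 2*L) (I(L, N) = √(N + (5 + L² + L*(-2))) = √(N + (5 + L² - 2*L)) = √(5 + N + L² - 2*L))
(-15463 + w(-16, -106)) + I(-140, -103) = (-15463 - 117) + √(5 - 103 + (-140)² - 2*(-140)) = -15580 + √(5 - 103 + 19600 + 280) = -15580 + √19782 = -15580 + 3*√2198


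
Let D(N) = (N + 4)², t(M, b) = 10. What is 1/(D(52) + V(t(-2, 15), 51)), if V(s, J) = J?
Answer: 1/3187 ≈ 0.00031377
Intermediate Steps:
D(N) = (4 + N)²
1/(D(52) + V(t(-2, 15), 51)) = 1/((4 + 52)² + 51) = 1/(56² + 51) = 1/(3136 + 51) = 1/3187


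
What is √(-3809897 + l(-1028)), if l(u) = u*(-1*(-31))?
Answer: I*√3841765 ≈ 1960.0*I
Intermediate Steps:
l(u) = 31*u (l(u) = u*31 = 31*u)
√(-3809897 + l(-1028)) = √(-3809897 + 31*(-1028)) = √(-3809897 - 31868) = √(-3841765) = I*√3841765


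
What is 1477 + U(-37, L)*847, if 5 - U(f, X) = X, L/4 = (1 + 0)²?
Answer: 2324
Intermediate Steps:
L = 4 (L = 4*(1 + 0)² = 4*1² = 4*1 = 4)
U(f, X) = 5 - X
1477 + U(-37, L)*847 = 1477 + (5 - 1*4)*847 = 1477 + (5 - 4)*847 = 1477 + 1*847 = 1477 + 847 = 2324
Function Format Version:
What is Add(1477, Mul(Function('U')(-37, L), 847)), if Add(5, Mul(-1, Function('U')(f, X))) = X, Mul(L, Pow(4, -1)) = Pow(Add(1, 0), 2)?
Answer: 2324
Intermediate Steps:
L = 4 (L = Mul(4, Pow(Add(1, 0), 2)) = Mul(4, Pow(1, 2)) = Mul(4, 1) = 4)
Function('U')(f, X) = Add(5, Mul(-1, X))
Add(1477, Mul(Function('U')(-37, L), 847)) = Add(1477, Mul(Add(5, Mul(-1, 4)), 847)) = Add(1477, Mul(Add(5, -4), 847)) = Add(1477, Mul(1, 847)) = Add(1477, 847) = 2324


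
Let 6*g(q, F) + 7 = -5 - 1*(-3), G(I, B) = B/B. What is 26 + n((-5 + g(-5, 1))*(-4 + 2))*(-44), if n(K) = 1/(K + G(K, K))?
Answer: 160/7 ≈ 22.857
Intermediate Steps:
G(I, B) = 1
g(q, F) = -3/2 (g(q, F) = -7/6 + (-5 - 1*(-3))/6 = -7/6 + (-5 + 3)/6 = -7/6 + (1/6)*(-2) = -7/6 - 1/3 = -3/2)
n(K) = 1/(1 + K) (n(K) = 1/(K + 1) = 1/(1 + K))
26 + n((-5 + g(-5, 1))*(-4 + 2))*(-44) = 26 - 44/(1 + (-5 - 3/2)*(-4 + 2)) = 26 - 44/(1 - 13/2*(-2)) = 26 - 44/(1 + 13) = 26 - 44/14 = 26 + (1/14)*(-44) = 26 - 22/7 = 160/7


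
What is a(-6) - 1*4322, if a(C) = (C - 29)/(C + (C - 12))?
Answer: -103693/24 ≈ -4320.5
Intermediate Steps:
a(C) = (-29 + C)/(-12 + 2*C) (a(C) = (-29 + C)/(C + (-12 + C)) = (-29 + C)/(-12 + 2*C))
a(-6) - 1*4322 = (-29 - 6)/(2*(-6 - 6)) - 1*4322 = (½)*(-35)/(-12) - 4322 = (½)*(-1/12)*(-35) - 4322 = 35/24 - 4322 = -103693/24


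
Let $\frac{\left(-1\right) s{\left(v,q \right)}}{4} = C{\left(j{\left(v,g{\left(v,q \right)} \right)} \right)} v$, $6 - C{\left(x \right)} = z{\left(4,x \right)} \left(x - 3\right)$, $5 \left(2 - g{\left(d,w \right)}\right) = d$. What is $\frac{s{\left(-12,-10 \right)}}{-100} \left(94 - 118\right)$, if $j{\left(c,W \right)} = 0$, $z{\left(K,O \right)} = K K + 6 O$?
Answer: $\frac{15552}{25} \approx 622.08$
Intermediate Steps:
$g{\left(d,w \right)} = 2 - \frac{d}{5}$
$z{\left(K,O \right)} = K^{2} + 6 O$
$C{\left(x \right)} = 6 - \left(-3 + x\right) \left(16 + 6 x\right)$ ($C{\left(x \right)} = 6 - \left(4^{2} + 6 x\right) \left(x - 3\right) = 6 - \left(16 + 6 x\right) \left(-3 + x\right) = 6 - \left(-3 + x\right) \left(16 + 6 x\right)$)
$s{\left(v,q \right)} = - 216 v$ ($s{\left(v,q \right)} = - 4 \left(54 - 6 \cdot 0^{2} + 2 \cdot 0\right) v = - 4 \left(54 - 0 + 0\right) v = - 4 \left(54 + 0 + 0\right) v = - 4 \cdot 54 v = - 216 v$)
$\frac{s{\left(-12,-10 \right)}}{-100} \left(94 - 118\right) = \frac{\left(-216\right) \left(-12\right)}{-100} \left(94 - 118\right) = 2592 \left(- \frac{1}{100}\right) \left(-24\right) = \left(- \frac{648}{25}\right) \left(-24\right) = \frac{15552}{25}$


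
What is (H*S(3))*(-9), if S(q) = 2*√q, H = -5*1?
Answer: 90*√3 ≈ 155.88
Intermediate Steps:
H = -5
(H*S(3))*(-9) = -10*√3*(-9) = 90*√3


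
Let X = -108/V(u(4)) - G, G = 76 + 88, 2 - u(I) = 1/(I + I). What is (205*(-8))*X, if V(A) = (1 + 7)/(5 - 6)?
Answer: 246820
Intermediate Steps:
u(I) = 2 - 1/(2*I) (u(I) = 2 - 1/(I + I) = 2 - 1/(2*I))
V(A) = -8 (V(A) = 8/(-1) = 8*(-1) = -8)
G = 164
X = -301/2 (X = -108/(-8) - 1*164 = -108*(-1/8) - 164 = 27/2 - 164 = -301/2 ≈ -150.50)
(205*(-8))*X = (205*(-8))*(-301/2) = -1640*(-301/2) = 246820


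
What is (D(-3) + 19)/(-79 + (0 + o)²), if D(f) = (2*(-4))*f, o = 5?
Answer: -43/54 ≈ -0.79630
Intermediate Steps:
D(f) = -8*f
(D(-3) + 19)/(-79 + (0 + o)²) = (-8*(-3) + 19)/(-79 + (0 + 5)²) = (24 + 19)/(-79 + 5²) = 43/(-79 + 25) = 43/(-54) = 43*(-1/54) = -43/54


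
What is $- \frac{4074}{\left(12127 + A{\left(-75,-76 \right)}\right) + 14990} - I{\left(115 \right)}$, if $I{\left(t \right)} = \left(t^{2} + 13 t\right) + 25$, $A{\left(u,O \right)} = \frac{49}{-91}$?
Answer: $- \frac{2598935946}{176257} \approx -14745.0$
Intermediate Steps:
$A{\left(u,O \right)} = - \frac{7}{13}$ ($A{\left(u,O \right)} = 49 \left(- \frac{1}{91}\right) = - \frac{7}{13}$)
$I{\left(t \right)} = 25 + t^{2} + 13 t$
$- \frac{4074}{\left(12127 + A{\left(-75,-76 \right)}\right) + 14990} - I{\left(115 \right)} = - \frac{4074}{\left(12127 - \frac{7}{13}\right) + 14990} - \left(25 + 115^{2} + 13 \cdot 115\right) = - \frac{4074}{\frac{157644}{13} + 14990} - \left(25 + 13225 + 1495\right) = - \frac{4074}{\frac{352514}{13}} - 14745 = \left(-4074\right) \frac{13}{352514} - 14745 = - \frac{26481}{176257} - 14745 = - \frac{2598935946}{176257}$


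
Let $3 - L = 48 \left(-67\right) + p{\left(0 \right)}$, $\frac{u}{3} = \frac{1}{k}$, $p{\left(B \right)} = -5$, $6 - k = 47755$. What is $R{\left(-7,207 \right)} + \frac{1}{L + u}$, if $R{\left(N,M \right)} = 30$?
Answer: $\frac{4618330939}{153942773} \approx 30.0$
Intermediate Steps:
$k = -47749$ ($k = 6 - 47755 = -47749$)
$u = - \frac{3}{47749}$ ($u = \frac{3}{-47749} = 3 \left(- \frac{1}{47749}\right) = - \frac{3}{47749} \approx -6.2829 \cdot 10^{-5}$)
$L = 3224$ ($L = 3 - \left(48 \left(-67\right) - 5\right) = 3 - \left(-3216 - 5\right) = 3 - -3221 = 3 + 3221 = 3224$)
$R{\left(-7,207 \right)} + \frac{1}{L + u} = 30 + \frac{1}{3224 - \frac{3}{47749}} = 30 + \frac{1}{\frac{153942773}{47749}} = 30 + \frac{47749}{153942773} = \frac{4618330939}{153942773}$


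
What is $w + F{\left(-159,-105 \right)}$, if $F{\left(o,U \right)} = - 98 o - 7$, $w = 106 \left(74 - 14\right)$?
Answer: $21935$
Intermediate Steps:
$w = 6360$ ($w = 106 \cdot 60 = 6360$)
$F{\left(o,U \right)} = -7 - 98 o$
$w + F{\left(-159,-105 \right)} = 6360 - -15575 = 6360 + \left(-7 + 15582\right) = 6360 + 15575 = 21935$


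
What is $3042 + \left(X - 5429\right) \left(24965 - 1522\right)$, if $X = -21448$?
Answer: $-630074469$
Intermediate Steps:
$3042 + \left(X - 5429\right) \left(24965 - 1522\right) = 3042 + \left(-21448 - 5429\right) \left(24965 - 1522\right) = 3042 - 630077511 = -630074469$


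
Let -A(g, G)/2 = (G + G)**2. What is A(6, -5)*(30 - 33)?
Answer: 600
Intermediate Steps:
A(g, G) = -8*G**2 (A(g, G) = -2*(G + G)**2 = -2*4*G**2 = -8*G**2)
A(6, -5)*(30 - 33) = (-8*(-5)**2)*(30 - 33) = -8*25*(-3) = -200*(-3) = 600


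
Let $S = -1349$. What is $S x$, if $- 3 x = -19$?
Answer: $- \frac{25631}{3} \approx -8543.7$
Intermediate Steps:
$x = \frac{19}{3}$ ($x = \left(- \frac{1}{3}\right) \left(-19\right) = \frac{19}{3} \approx 6.3333$)
$S x = \left(-1349\right) \frac{19}{3} = - \frac{25631}{3}$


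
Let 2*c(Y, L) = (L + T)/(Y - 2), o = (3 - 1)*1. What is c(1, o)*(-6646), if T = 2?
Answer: 13292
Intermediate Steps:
o = 2 (o = 2*1 = 2)
c(Y, L) = (2 + L)/(2*(-2 + Y)) (c(Y, L) = ((L + 2)/(Y - 2))/2 = ((2 + L)/(-2 + Y))/2 = (2 + L)/(2*(-2 + Y)))
c(1, o)*(-6646) = ((2 + 2)/(2*(-2 + 1)))*(-6646) = ((½)*4/(-1))*(-6646) = ((½)*(-1)*4)*(-6646) = -2*(-6646) = 13292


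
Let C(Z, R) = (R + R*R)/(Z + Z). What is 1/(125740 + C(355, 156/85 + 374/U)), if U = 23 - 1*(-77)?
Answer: 512975000/64501502986271 ≈ 7.9529e-6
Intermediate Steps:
U = 100 (U = 23 + 77 = 100)
C(Z, R) = (R + R²)/(2*Z) (C(Z, R) = (R + R²)/((2*Z)) = (R + R²)*(1/(2*Z)) = (R + R²)/(2*Z))
1/(125740 + C(355, 156/85 + 374/U)) = 1/(125740 + (½)*(156/85 + 374/100)*(1 + (156/85 + 374/100))/355) = 1/(125740 + (½)*(156*(1/85) + 374*(1/100))*(1/355)*(1 + (156*(1/85) + 374*(1/100)))) = 1/(125740 + (½)*(156/85 + 187/50)*(1/355)*(1 + (156/85 + 187/50))) = 1/(125740 + (½)*(4739/850)*(1/355)*(1 + 4739/850)) = 1/(125740 + (½)*(4739/850)*(1/355)*(5589/850)) = 1/(125740 + 26486271/512975000) = 1/(64501502986271/512975000) = 512975000/64501502986271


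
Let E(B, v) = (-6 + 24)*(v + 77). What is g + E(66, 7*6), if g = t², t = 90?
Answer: 10242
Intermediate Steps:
g = 8100 (g = 90² = 8100)
E(B, v) = 1386 + 18*v (E(B, v) = 18*(77 + v) = 1386 + 18*v)
g + E(66, 7*6) = 8100 + (1386 + 18*(7*6)) = 8100 + (1386 + 18*42) = 8100 + (1386 + 756) = 8100 + 2142 = 10242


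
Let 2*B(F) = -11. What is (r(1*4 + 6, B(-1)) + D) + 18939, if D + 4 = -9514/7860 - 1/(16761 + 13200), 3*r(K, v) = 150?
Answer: 745093046881/39248910 ≈ 18984.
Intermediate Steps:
B(F) = -11/2 (B(F) = (½)*(-11) = -11/2)
r(K, v) = 50 (r(K, v) = (⅓)*150 = 50)
D = -204505109/39248910 (D = -4 + (-9514/7860 - 1/(16761 + 13200)) = -4 + (-9514*1/7860 - 1/29961) = -4 + (-4757/3930 - 1*1/29961) = -4 + (-4757/3930 - 1/29961) = -4 - 47509469/39248910 = -204505109/39248910 ≈ -5.2105)
(r(1*4 + 6, B(-1)) + D) + 18939 = (50 - 204505109/39248910) + 18939 = 1757940391/39248910 + 18939 = 745093046881/39248910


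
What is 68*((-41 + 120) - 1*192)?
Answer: -7684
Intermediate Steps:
68*((-41 + 120) - 1*192) = 68*(79 - 192) = 68*(-113) = -7684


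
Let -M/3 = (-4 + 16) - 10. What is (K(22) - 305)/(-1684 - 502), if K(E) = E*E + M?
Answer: -173/2186 ≈ -0.079140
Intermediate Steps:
M = -6 (M = -3*((-4 + 16) - 10) = -3*(12 - 10) = -3*2 = -6)
K(E) = -6 + E**2 (K(E) = E*E - 6 = E**2 - 6 = -6 + E**2)
(K(22) - 305)/(-1684 - 502) = ((-6 + 22**2) - 305)/(-1684 - 502) = ((-6 + 484) - 305)/(-2186) = (478 - 305)*(-1/2186) = 173*(-1/2186) = -173/2186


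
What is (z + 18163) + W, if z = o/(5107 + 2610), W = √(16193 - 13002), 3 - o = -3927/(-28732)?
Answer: 366108038531/20156804 + √3191 ≈ 18220.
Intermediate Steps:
o = 7479/2612 (o = 3 - (-3927)/(-28732) = 3 - (-3927)*(-1)/28732 = 3 - 1*357/2612 = 3 - 357/2612 = 7479/2612 ≈ 2.8633)
W = √3191 ≈ 56.489
z = 7479/20156804 (z = 7479/(2612*(5107 + 2610)) = (7479/2612)/7717 = (7479/2612)*(1/7717) = 7479/20156804 ≈ 0.00037104)
(z + 18163) + W = (7479/20156804 + 18163) + √3191 = 366108038531/20156804 + √3191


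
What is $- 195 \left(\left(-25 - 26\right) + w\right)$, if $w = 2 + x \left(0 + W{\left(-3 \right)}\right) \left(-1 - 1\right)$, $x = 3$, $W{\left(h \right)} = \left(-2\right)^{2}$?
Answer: $14235$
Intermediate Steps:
$W{\left(h \right)} = 4$
$w = -22$ ($w = 2 + 3 \left(0 + 4\right) \left(-1 - 1\right) = 2 + 3 \cdot 4 \left(-2\right) = 2 + 3 \left(-8\right) = 2 - 24 = -22$)
$- 195 \left(\left(-25 - 26\right) + w\right) = - 195 \left(\left(-25 - 26\right) - 22\right) = - 195 \left(-51 - 22\right) = \left(-195\right) \left(-73\right) = 14235$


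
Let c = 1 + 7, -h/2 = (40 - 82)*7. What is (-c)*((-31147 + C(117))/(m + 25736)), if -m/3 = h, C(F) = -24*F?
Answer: 67910/5993 ≈ 11.332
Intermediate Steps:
h = 588 (h = -2*(40 - 82)*7 = -(-84)*7 = -2*(-294) = 588)
m = -1764 (m = -3*588 = -1764)
c = 8
(-c)*((-31147 + C(117))/(m + 25736)) = (-1*8)*((-31147 - 24*117)/(-1764 + 25736)) = -8*(-31147 - 2808)/23972 = -(-271640)/23972 = -8*(-33955/23972) = 67910/5993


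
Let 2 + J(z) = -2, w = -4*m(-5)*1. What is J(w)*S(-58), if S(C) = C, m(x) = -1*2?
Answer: 232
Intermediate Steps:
m(x) = -2
w = 8 (w = -4*(-2)*1 = 8*1 = 8)
J(z) = -4 (J(z) = -2 - 2 = -4)
J(w)*S(-58) = -4*(-58) = 232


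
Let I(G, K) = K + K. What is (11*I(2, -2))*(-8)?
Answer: 352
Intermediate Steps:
I(G, K) = 2*K
(11*I(2, -2))*(-8) = (11*(2*(-2)))*(-8) = (11*(-4))*(-8) = -44*(-8) = 352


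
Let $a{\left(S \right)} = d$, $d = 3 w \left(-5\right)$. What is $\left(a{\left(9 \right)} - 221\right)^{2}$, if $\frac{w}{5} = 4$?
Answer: $271441$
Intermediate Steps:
$w = 20$ ($w = 5 \cdot 4 = 20$)
$d = -300$ ($d = 3 \cdot 20 \left(-5\right) = 60 \left(-5\right) = -300$)
$a{\left(S \right)} = -300$
$\left(a{\left(9 \right)} - 221\right)^{2} = \left(-300 - 221\right)^{2} = \left(-521\right)^{2} = 271441$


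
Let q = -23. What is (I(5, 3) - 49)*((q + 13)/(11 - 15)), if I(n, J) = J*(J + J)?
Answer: -155/2 ≈ -77.500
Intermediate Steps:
I(n, J) = 2*J**2 (I(n, J) = J*(2*J) = 2*J**2)
(I(5, 3) - 49)*((q + 13)/(11 - 15)) = (2*3**2 - 49)*((-23 + 13)/(11 - 15)) = (2*9 - 49)*(-10/(-4)) = (18 - 49)*(-10*(-1/4)) = -31*5/2 = -155/2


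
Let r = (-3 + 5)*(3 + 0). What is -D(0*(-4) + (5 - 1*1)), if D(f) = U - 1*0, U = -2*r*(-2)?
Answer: -24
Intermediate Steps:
r = 6 (r = 2*3 = 6)
U = 24 (U = -2*6*(-2) = -12*(-2) = 24)
D(f) = 24 (D(f) = 24 - 1*0 = 24 + 0 = 24)
-D(0*(-4) + (5 - 1*1)) = -1*24 = -24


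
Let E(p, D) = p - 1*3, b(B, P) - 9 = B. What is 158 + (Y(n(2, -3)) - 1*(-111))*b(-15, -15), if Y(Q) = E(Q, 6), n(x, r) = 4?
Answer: -514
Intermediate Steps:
b(B, P) = 9 + B
E(p, D) = -3 + p (E(p, D) = p - 3 = -3 + p)
Y(Q) = -3 + Q
158 + (Y(n(2, -3)) - 1*(-111))*b(-15, -15) = 158 + ((-3 + 4) - 1*(-111))*(9 - 15) = 158 + (1 + 111)*(-6) = 158 + 112*(-6) = 158 - 672 = -514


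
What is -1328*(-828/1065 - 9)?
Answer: 4609488/355 ≈ 12984.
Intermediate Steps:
-1328*(-828/1065 - 9) = -1328*(-828*1/1065 - 9) = -1328*(-276/355 - 9) = -1328*(-3471/355) = 4609488/355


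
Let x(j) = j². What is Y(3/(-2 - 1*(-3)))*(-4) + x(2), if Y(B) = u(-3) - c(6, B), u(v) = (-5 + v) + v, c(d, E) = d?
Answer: 72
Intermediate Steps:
u(v) = -5 + 2*v
Y(B) = -17 (Y(B) = (-5 + 2*(-3)) - 1*6 = (-5 - 6) - 6 = -11 - 6 = -17)
Y(3/(-2 - 1*(-3)))*(-4) + x(2) = -17*(-4) + 2² = 68 + 4 = 72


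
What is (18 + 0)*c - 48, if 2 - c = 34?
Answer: -624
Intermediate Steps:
c = -32 (c = 2 - 1*34 = 2 - 34 = -32)
(18 + 0)*c - 48 = (18 + 0)*(-32) - 48 = 18*(-32) - 48 = -576 - 48 = -624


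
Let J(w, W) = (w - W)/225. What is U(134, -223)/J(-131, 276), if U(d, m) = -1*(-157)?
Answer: -35325/407 ≈ -86.794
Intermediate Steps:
J(w, W) = -W/225 + w/225 (J(w, W) = (w - W)*(1/225) = -W/225 + w/225)
U(d, m) = 157
U(134, -223)/J(-131, 276) = 157/(-1/225*276 + (1/225)*(-131)) = 157/(-92/75 - 131/225) = 157/(-407/225) = 157*(-225/407) = -35325/407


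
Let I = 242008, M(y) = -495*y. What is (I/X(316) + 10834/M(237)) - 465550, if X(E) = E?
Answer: -54526163614/117315 ≈ -4.6478e+5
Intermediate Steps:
(I/X(316) + 10834/M(237)) - 465550 = (242008/316 + 10834/((-495*237))) - 465550 = (242008*(1/316) + 10834/(-117315)) - 465550 = (60502/79 + 10834*(-1/117315)) - 465550 = (60502/79 - 10834/117315) - 465550 = 89834636/117315 - 465550 = -54526163614/117315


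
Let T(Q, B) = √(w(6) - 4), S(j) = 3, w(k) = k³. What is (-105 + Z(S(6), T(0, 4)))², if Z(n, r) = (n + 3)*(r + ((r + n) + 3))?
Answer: 35289 - 3312*√53 ≈ 11177.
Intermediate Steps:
T(Q, B) = 2*√53 (T(Q, B) = √(6³ - 4) = √(216 - 4) = √212 = 2*√53)
Z(n, r) = (3 + n)*(3 + n + 2*r) (Z(n, r) = (3 + n)*(r + ((n + r) + 3)) = (3 + n)*(r + (3 + n + r)) = (3 + n)*(3 + n + 2*r))
(-105 + Z(S(6), T(0, 4)))² = (-105 + (9 + 3² + 6*3 + 6*(2*√53) + 2*3*(2*√53)))² = (-105 + (9 + 9 + 18 + 12*√53 + 12*√53))² = (-105 + (36 + 24*√53))² = (-69 + 24*√53)²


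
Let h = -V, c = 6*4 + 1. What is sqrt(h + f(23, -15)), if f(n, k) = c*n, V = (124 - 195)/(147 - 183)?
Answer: 7*sqrt(421)/6 ≈ 23.938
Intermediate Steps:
c = 25 (c = 24 + 1 = 25)
V = 71/36 (V = -71/(-36) = -71*(-1/36) = 71/36 ≈ 1.9722)
f(n, k) = 25*n
h = -71/36 (h = -1*71/36 = -71/36 ≈ -1.9722)
sqrt(h + f(23, -15)) = sqrt(-71/36 + 25*23) = sqrt(-71/36 + 575) = sqrt(20629/36) = 7*sqrt(421)/6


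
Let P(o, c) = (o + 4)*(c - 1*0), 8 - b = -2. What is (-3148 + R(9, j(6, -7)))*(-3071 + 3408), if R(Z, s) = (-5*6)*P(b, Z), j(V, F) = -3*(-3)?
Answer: -2334736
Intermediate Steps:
b = 10 (b = 8 - 1*(-2) = 8 + 2 = 10)
j(V, F) = 9
P(o, c) = c*(4 + o) (P(o, c) = (4 + o)*(c + 0) = (4 + o)*c = c*(4 + o))
R(Z, s) = -420*Z (R(Z, s) = (-5*6)*(Z*(4 + 10)) = -30*Z*14 = -420*Z)
(-3148 + R(9, j(6, -7)))*(-3071 + 3408) = (-3148 - 420*9)*(-3071 + 3408) = (-3148 - 3780)*337 = -6928*337 = -2334736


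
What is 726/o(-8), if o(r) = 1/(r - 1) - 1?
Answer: -3267/5 ≈ -653.40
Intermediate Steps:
o(r) = -1 + 1/(-1 + r) (o(r) = 1/(-1 + r) - 1 = -1 + 1/(-1 + r))
726/o(-8) = 726/(((2 - 1*(-8))/(-1 - 8))) = 726/(((2 + 8)/(-9))) = 726/((-1/9*10)) = 726/(-10/9) = 726*(-9/10) = -3267/5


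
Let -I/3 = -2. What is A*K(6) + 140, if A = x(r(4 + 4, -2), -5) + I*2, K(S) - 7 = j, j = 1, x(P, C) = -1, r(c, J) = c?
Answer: 228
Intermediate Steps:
I = 6 (I = -3*(-2) = 6)
K(S) = 8 (K(S) = 7 + 1 = 8)
A = 11 (A = -1 + 6*2 = -1 + 12 = 11)
A*K(6) + 140 = 11*8 + 140 = 88 + 140 = 228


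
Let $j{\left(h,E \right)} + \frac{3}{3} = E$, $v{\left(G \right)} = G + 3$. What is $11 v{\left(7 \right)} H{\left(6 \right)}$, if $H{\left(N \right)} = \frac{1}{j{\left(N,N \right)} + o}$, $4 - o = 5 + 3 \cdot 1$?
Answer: $110$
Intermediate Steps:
$v{\left(G \right)} = 3 + G$
$j{\left(h,E \right)} = -1 + E$
$o = -4$ ($o = 4 - \left(5 + 3 \cdot 1\right) = 4 - \left(5 + 3\right) = 4 - 8 = -4$)
$H{\left(N \right)} = \frac{1}{-5 + N}$ ($H{\left(N \right)} = \frac{1}{\left(-1 + N\right) - 4} = \frac{1}{-5 + N}$)
$11 v{\left(7 \right)} H{\left(6 \right)} = \frac{11 \left(3 + 7\right)}{-5 + 6} = \frac{11 \cdot 10}{1} = 110 \cdot 1 = 110$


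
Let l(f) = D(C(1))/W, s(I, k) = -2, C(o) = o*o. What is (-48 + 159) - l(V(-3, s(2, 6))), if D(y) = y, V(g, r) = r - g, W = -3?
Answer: 334/3 ≈ 111.33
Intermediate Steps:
C(o) = o**2
l(f) = -1/3 (l(f) = 1**2/(-3) = 1*(-1/3) = -1/3)
(-48 + 159) - l(V(-3, s(2, 6))) = (-48 + 159) - 1*(-1/3) = 111 + 1/3 = 334/3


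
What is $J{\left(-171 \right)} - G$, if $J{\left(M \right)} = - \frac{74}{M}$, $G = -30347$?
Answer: $\frac{5189411}{171} \approx 30347.0$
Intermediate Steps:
$J{\left(-171 \right)} - G = - \frac{74}{-171} - -30347 = \left(-74\right) \left(- \frac{1}{171}\right) + 30347 = \frac{74}{171} + 30347 = \frac{5189411}{171}$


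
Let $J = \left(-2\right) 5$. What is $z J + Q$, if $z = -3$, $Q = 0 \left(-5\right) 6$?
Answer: $30$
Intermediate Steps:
$J = -10$
$Q = 0$ ($Q = 0 \cdot 6 = 0$)
$z J + Q = \left(-3\right) \left(-10\right) + 0 = 30 + 0 = 30$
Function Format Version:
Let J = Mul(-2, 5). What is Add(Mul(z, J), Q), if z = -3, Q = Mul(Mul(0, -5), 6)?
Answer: 30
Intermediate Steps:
J = -10
Q = 0 (Q = Mul(0, 6) = 0)
Add(Mul(z, J), Q) = Add(Mul(-3, -10), 0) = Add(30, 0) = 30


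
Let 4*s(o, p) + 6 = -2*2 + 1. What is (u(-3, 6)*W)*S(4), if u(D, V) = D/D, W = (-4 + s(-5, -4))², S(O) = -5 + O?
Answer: -625/16 ≈ -39.063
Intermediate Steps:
s(o, p) = -9/4 (s(o, p) = -3/2 + (-2*2 + 1)/4 = -3/2 + (-4 + 1)/4 = -3/2 + (¼)*(-3) = -3/2 - ¾ = -9/4)
W = 625/16 (W = (-4 - 9/4)² = (-25/4)² = 625/16 ≈ 39.063)
u(D, V) = 1
(u(-3, 6)*W)*S(4) = (1*(625/16))*(-5 + 4) = (625/16)*(-1) = -625/16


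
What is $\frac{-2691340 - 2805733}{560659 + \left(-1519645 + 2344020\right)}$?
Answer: $- \frac{5497073}{1385034} \approx -3.9689$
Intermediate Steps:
$\frac{-2691340 - 2805733}{560659 + \left(-1519645 + 2344020\right)} = - \frac{5497073}{560659 + 824375} = - \frac{5497073}{1385034}$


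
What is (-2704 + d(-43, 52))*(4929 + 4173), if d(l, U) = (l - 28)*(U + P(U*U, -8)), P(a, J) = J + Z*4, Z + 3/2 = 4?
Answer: -59508876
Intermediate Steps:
Z = 5/2 (Z = -3/2 + 4 = 5/2 ≈ 2.5000)
P(a, J) = 10 + J (P(a, J) = J + (5/2)*4 = J + 10 = 10 + J)
d(l, U) = (-28 + l)*(2 + U) (d(l, U) = (l - 28)*(U + (10 - 8)) = (-28 + l)*(U + 2) = (-28 + l)*(2 + U))
(-2704 + d(-43, 52))*(4929 + 4173) = (-2704 + (-56 - 28*52 + 2*(-43) + 52*(-43)))*(4929 + 4173) = (-2704 + (-56 - 1456 - 86 - 2236))*9102 = (-2704 - 3834)*9102 = -6538*9102 = -59508876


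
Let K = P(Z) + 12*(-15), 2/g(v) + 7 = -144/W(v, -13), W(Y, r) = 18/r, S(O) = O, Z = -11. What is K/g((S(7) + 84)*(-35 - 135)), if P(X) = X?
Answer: -18527/2 ≈ -9263.5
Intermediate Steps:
g(v) = 2/97 (g(v) = 2/(-7 - 144/(18/(-13))) = 2/(-7 - 144/(18*(-1/13))) = 2/(-7 - 144/(-18/13)) = 2/(-7 - 144*(-13/18)) = 2/(-7 + 104) = 2/97)
K = -191 (K = -11 + 12*(-15) = -11 - 180 = -191)
K/g((S(7) + 84)*(-35 - 135)) = -191/2/97 = -191*97/2 = -18527/2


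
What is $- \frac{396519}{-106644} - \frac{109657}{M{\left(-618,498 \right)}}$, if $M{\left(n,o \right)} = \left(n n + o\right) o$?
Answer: $\frac{1572996355622}{423123747093} \approx 3.7176$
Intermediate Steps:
$M{\left(n,o \right)} = o \left(o + n^{2}\right)$ ($M{\left(n,o \right)} = \left(n^{2} + o\right) o = \left(o + n^{2}\right) o = o \left(o + n^{2}\right)$)
$- \frac{396519}{-106644} - \frac{109657}{M{\left(-618,498 \right)}} = - \frac{396519}{-106644} - \frac{109657}{498 \left(498 + \left(-618\right)^{2}\right)} = \left(-396519\right) \left(- \frac{1}{106644}\right) - \frac{109657}{498 \left(498 + 381924\right)} = \frac{132173}{35548} - \frac{109657}{498 \cdot 382422} = \frac{132173}{35548} - \frac{109657}{190446156} = \frac{1572996355622}{423123747093}$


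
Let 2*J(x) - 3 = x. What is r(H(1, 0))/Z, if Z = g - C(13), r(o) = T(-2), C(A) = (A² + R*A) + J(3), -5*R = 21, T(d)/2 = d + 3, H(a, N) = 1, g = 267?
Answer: 5/374 ≈ 0.013369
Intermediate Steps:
T(d) = 6 + 2*d (T(d) = 2*(d + 3) = 2*(3 + d) = 6 + 2*d)
R = -21/5 (R = -⅕*21 = -21/5 ≈ -4.2000)
J(x) = 3/2 + x/2
C(A) = 3 + A² - 21*A/5 (C(A) = (A² - 21*A/5) + (3/2 + (½)*3) = (A² - 21*A/5) + (3/2 + 3/2) = (A² - 21*A/5) + 3 = 3 + A² - 21*A/5)
r(o) = 2 (r(o) = 6 + 2*(-2) = 6 - 4 = 2)
Z = 748/5 (Z = 267 - (3 + 13² - 21/5*13) = 267 - (3 + 169 - 273/5) = 267 - 1*587/5 = 267 - 587/5 = 748/5 ≈ 149.60)
r(H(1, 0))/Z = 2/(748/5) = 2*(5/748) = 5/374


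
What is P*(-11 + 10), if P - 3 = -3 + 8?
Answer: -8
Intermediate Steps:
P = 8 (P = 3 + (-3 + 8) = 3 + 5 = 8)
P*(-11 + 10) = 8*(-11 + 10) = 8*(-1) = -8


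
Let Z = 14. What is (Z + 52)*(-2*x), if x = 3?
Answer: -396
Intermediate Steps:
(Z + 52)*(-2*x) = (14 + 52)*(-2*3) = 66*(-6) = -396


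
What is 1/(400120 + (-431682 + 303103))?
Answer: 1/271541 ≈ 3.6827e-6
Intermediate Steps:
1/(400120 + (-431682 + 303103)) = 1/(400120 - 128579) = 1/271541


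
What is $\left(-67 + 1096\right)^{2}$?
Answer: $1058841$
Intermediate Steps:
$\left(-67 + 1096\right)^{2} = 1029^{2} = 1058841$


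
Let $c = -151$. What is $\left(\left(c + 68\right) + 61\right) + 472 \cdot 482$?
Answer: $227482$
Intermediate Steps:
$\left(\left(c + 68\right) + 61\right) + 472 \cdot 482 = \left(\left(-151 + 68\right) + 61\right) + 472 \cdot 482 = \left(-83 + 61\right) + 227504 = -22 + 227504 = 227482$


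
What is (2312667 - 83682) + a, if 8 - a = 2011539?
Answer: 217454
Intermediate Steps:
a = -2011531 (a = 8 - 1*2011539 = 8 - 2011539 = -2011531)
(2312667 - 83682) + a = (2312667 - 83682) - 2011531 = 2228985 - 2011531 = 217454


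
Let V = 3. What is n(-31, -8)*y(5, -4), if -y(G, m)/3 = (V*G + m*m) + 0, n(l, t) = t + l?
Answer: 3627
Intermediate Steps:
n(l, t) = l + t
y(G, m) = -9*G - 3*m² (y(G, m) = -3*((3*G + m*m) + 0) = -3*((3*G + m²) + 0) = -3*((m² + 3*G) + 0) = -3*(m² + 3*G) = -9*G - 3*m²)
n(-31, -8)*y(5, -4) = (-31 - 8)*(-9*5 - 3*(-4)²) = -39*(-45 - 3*16) = -39*(-45 - 48) = -39*(-93) = 3627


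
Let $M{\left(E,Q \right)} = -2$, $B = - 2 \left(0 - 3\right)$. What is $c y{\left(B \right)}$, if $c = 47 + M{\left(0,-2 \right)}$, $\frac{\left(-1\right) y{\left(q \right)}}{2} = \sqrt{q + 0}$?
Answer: $- 90 \sqrt{6} \approx -220.45$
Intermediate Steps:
$B = 6$ ($B = \left(-2\right) \left(-3\right) = 6$)
$y{\left(q \right)} = - 2 \sqrt{q}$ ($y{\left(q \right)} = - 2 \sqrt{q + 0} = - 2 \sqrt{q}$)
$c = 45$ ($c = 47 - 2 = 45$)
$c y{\left(B \right)} = 45 \left(- 2 \sqrt{6}\right) = - 90 \sqrt{6}$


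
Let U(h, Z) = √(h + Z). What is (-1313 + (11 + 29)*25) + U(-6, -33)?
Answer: -313 + I*√39 ≈ -313.0 + 6.245*I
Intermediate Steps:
U(h, Z) = √(Z + h)
(-1313 + (11 + 29)*25) + U(-6, -33) = (-1313 + (11 + 29)*25) + √(-33 - 6) = (-1313 + 40*25) + √(-39) = (-1313 + 1000) + I*√39 = -313 + I*√39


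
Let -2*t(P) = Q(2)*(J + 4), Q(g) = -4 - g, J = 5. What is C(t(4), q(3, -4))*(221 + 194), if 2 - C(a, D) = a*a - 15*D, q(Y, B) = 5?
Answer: -270580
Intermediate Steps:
t(P) = 27 (t(P) = -(-4 - 1*2)*(5 + 4)/2 = -(-4 - 2)*9/2 = -(-3)*9 = -½*(-54) = 27)
C(a, D) = 2 - a² + 15*D (C(a, D) = 2 - (a*a - 15*D) = 2 - (a² - 15*D) = 2 + (-a² + 15*D) = 2 - a² + 15*D)
C(t(4), q(3, -4))*(221 + 194) = (2 - 1*27² + 15*5)*(221 + 194) = (2 - 1*729 + 75)*415 = (2 - 729 + 75)*415 = -652*415 = -270580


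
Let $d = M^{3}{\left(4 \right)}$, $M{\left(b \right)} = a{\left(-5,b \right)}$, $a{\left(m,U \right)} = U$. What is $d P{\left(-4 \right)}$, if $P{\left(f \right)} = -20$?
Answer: $-1280$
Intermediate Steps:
$M{\left(b \right)} = b$
$d = 64$ ($d = 4^{3} = 64$)
$d P{\left(-4 \right)} = 64 \left(-20\right) = -1280$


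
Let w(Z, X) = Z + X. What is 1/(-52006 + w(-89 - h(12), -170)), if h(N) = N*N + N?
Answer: -1/52421 ≈ -1.9076e-5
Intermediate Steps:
h(N) = N + N**2 (h(N) = N**2 + N = N + N**2)
w(Z, X) = X + Z
1/(-52006 + w(-89 - h(12), -170)) = 1/(-52006 + (-170 + (-89 - 12*(1 + 12)))) = 1/(-52006 + (-170 + (-89 - 12*13))) = 1/(-52006 + (-170 + (-89 - 1*156))) = 1/(-52006 + (-170 + (-89 - 156))) = 1/(-52006 + (-170 - 245)) = 1/(-52006 - 415) = 1/(-52421) = -1/52421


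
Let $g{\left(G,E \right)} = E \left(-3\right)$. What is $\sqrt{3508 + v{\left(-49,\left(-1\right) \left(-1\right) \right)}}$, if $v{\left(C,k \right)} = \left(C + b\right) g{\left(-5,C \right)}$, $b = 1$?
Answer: $2 i \sqrt{887} \approx 59.565 i$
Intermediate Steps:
$g{\left(G,E \right)} = - 3 E$
$v{\left(C,k \right)} = - 3 C \left(1 + C\right)$ ($v{\left(C,k \right)} = \left(C + 1\right) \left(- 3 C\right) = \left(1 + C\right) \left(- 3 C\right) = - 3 C \left(1 + C\right)$)
$\sqrt{3508 + v{\left(-49,\left(-1\right) \left(-1\right) \right)}} = \sqrt{3508 - - 147 \left(1 - 49\right)} = \sqrt{3508 - \left(-147\right) \left(-48\right)} = \sqrt{3508 - 7056} = \sqrt{-3548} = 2 i \sqrt{887}$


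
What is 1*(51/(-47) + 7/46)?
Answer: -2017/2162 ≈ -0.93293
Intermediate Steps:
1*(51/(-47) + 7/46) = 1*(51*(-1/47) + 7*(1/46)) = 1*(-51/47 + 7/46) = 1*(-2017/2162) = -2017/2162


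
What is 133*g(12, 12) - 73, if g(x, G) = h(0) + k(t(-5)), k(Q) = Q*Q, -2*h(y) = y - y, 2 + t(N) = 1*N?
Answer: 6444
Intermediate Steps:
t(N) = -2 + N (t(N) = -2 + 1*N = -2 + N)
h(y) = 0 (h(y) = -(y - y)/2 = -1/2*0 = 0)
k(Q) = Q**2
g(x, G) = 49 (g(x, G) = 0 + (-2 - 5)**2 = 0 + (-7)**2 = 0 + 49 = 49)
133*g(12, 12) - 73 = 133*49 - 73 = 6517 - 73 = 6444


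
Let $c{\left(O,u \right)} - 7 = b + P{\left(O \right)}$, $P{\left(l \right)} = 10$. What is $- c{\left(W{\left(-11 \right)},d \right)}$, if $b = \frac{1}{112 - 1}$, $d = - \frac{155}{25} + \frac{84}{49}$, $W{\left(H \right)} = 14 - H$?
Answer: $- \frac{1888}{111} \approx -17.009$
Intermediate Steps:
$d = - \frac{157}{35}$ ($d = \left(-155\right) \frac{1}{25} + 84 \cdot \frac{1}{49} = - \frac{31}{5} + \frac{12}{7} = - \frac{157}{35} \approx -4.4857$)
$b = \frac{1}{111} \approx 0.009009$
$c{\left(O,u \right)} = \frac{1888}{111}$ ($c{\left(O,u \right)} = 7 + \left(\frac{1}{111} + 10\right) = 7 + \frac{1111}{111} = \frac{1888}{111}$)
$- c{\left(W{\left(-11 \right)},d \right)} = \left(-1\right) \frac{1888}{111} = - \frac{1888}{111}$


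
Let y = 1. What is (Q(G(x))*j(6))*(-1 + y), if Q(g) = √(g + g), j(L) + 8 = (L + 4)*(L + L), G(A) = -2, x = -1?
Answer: 0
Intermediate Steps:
j(L) = -8 + 2*L*(4 + L) (j(L) = -8 + (L + 4)*(L + L) = -8 + (4 + L)*(2*L) = -8 + 2*L*(4 + L))
Q(g) = √2*√g (Q(g) = √(2*g) = √2*√g)
(Q(G(x))*j(6))*(-1 + y) = ((√2*√(-2))*(-8 + 2*6² + 8*6))*(-1 + 1) = ((√2*(I*√2))*(-8 + 2*36 + 48))*0 = ((2*I)*(-8 + 72 + 48))*0 = ((2*I)*112)*0 = (224*I)*0 = 0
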